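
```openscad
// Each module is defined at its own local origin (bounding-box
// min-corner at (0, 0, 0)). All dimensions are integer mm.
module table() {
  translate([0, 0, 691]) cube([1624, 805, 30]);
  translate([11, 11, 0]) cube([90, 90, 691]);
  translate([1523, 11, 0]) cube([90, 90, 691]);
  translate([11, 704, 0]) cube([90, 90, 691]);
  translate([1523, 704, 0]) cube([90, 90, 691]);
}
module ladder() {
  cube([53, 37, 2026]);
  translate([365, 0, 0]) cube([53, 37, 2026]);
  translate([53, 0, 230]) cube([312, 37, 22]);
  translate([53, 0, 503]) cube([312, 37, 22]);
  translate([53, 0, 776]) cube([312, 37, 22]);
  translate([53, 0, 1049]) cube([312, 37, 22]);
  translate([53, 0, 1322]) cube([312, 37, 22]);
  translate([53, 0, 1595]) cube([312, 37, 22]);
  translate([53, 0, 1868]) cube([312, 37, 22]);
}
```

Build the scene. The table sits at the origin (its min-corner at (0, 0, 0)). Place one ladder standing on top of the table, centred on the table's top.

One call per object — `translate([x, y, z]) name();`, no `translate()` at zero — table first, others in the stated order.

table();
translate([603, 384, 721]) ladder();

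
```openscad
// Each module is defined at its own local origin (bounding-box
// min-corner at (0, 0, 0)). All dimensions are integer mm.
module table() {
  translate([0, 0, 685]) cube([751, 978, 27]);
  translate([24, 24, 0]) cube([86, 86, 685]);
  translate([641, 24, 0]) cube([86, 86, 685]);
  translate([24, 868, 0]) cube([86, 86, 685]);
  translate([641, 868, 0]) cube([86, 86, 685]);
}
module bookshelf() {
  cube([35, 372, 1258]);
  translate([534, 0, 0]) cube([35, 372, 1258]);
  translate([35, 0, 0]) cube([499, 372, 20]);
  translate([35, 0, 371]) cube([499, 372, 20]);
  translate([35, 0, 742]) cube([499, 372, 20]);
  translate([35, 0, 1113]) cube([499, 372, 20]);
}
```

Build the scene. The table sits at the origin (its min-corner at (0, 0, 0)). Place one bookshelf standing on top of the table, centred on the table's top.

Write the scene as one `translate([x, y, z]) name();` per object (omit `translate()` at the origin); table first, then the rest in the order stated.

table();
translate([91, 303, 712]) bookshelf();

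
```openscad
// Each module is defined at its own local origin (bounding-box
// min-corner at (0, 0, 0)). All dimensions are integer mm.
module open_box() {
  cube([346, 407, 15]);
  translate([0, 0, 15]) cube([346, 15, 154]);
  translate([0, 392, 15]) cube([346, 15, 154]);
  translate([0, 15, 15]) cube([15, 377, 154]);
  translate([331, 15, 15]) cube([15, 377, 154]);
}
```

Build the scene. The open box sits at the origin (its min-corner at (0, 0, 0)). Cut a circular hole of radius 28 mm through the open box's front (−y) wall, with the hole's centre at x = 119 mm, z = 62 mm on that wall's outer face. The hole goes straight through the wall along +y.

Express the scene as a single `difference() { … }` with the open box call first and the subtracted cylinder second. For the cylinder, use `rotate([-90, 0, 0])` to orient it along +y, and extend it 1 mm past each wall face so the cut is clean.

difference() {
  open_box();
  translate([119, -1, 62]) rotate([-90, 0, 0]) cylinder(h = 17, r = 28);
}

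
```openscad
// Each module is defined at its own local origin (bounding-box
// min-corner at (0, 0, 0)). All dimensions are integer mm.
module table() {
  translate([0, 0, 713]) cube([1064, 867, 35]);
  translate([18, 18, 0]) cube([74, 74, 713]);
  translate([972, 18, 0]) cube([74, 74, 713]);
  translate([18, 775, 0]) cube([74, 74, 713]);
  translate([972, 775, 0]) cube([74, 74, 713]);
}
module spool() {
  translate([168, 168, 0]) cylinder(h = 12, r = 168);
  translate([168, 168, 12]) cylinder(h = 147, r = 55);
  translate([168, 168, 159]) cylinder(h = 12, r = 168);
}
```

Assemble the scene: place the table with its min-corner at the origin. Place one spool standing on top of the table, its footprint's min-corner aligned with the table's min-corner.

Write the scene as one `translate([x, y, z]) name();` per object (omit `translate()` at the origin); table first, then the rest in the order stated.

table();
translate([0, 0, 748]) spool();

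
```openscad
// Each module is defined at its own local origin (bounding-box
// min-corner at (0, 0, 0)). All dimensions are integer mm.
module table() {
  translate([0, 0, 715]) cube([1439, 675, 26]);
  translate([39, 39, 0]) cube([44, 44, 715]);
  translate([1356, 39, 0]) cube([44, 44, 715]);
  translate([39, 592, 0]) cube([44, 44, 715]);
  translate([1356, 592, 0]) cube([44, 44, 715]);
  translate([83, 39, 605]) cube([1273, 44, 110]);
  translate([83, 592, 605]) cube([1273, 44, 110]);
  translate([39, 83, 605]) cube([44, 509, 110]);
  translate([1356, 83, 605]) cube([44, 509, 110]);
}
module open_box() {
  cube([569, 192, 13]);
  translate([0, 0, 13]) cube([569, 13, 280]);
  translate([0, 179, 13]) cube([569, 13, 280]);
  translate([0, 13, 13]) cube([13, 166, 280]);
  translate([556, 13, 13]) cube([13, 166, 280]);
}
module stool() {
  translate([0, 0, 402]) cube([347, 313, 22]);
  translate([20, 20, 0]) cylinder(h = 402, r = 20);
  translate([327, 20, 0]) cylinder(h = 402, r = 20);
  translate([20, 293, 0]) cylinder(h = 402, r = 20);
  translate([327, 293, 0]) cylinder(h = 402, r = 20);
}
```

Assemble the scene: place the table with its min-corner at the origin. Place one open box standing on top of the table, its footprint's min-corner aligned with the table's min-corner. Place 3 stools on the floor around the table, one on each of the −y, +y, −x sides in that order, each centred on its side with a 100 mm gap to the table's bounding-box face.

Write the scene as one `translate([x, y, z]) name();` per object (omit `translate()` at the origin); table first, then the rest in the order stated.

table();
translate([0, 0, 741]) open_box();
translate([546, -413, 0]) stool();
translate([546, 775, 0]) stool();
translate([-447, 181, 0]) stool();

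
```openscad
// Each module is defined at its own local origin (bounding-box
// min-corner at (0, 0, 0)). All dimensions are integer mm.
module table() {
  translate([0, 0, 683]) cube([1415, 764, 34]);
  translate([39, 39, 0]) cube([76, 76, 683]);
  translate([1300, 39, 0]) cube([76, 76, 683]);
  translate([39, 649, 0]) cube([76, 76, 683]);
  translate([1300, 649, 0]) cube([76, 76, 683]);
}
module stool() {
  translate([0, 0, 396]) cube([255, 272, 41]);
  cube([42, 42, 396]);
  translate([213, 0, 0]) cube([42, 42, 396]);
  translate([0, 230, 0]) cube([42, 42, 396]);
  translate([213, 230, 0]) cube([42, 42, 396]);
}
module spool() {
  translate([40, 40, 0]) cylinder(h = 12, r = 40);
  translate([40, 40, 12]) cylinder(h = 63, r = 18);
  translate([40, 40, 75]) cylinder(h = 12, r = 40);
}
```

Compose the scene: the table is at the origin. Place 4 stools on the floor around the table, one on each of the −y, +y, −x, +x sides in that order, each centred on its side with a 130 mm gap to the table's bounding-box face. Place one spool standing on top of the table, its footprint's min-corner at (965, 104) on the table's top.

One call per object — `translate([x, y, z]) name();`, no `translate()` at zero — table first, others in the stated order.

table();
translate([580, -402, 0]) stool();
translate([580, 894, 0]) stool();
translate([-385, 246, 0]) stool();
translate([1545, 246, 0]) stool();
translate([965, 104, 717]) spool();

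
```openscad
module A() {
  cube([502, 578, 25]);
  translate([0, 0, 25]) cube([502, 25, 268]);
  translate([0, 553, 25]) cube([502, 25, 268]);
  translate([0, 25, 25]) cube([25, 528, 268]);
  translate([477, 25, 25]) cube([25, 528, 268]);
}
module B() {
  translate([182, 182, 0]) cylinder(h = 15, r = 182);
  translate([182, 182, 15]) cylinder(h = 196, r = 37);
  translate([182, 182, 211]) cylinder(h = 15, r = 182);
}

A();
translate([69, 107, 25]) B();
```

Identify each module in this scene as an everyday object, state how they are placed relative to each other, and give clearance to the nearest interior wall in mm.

Clearances: x = 44, y = 82; minimum 44 mm.

A is an open box. B is a spool. The spool sits inside the open box, centred. The clearance to the nearest interior wall is 44 mm.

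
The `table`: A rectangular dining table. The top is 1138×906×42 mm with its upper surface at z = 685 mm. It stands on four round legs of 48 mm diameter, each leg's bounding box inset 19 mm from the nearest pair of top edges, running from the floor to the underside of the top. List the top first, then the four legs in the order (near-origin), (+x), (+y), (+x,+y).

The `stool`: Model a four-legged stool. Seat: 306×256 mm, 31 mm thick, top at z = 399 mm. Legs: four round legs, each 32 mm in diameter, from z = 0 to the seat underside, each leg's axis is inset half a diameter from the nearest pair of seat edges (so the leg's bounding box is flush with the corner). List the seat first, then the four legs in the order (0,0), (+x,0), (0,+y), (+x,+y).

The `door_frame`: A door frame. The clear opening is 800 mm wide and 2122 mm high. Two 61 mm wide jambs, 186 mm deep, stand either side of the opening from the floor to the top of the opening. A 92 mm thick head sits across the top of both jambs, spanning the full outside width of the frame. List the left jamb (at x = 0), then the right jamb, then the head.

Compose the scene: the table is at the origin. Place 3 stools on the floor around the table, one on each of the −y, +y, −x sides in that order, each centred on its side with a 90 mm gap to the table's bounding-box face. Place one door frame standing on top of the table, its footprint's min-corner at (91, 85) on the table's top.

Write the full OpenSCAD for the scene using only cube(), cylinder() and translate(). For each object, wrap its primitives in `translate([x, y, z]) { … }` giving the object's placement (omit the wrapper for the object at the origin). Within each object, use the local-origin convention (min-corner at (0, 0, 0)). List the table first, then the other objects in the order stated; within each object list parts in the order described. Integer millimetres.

translate([0, 0, 643]) cube([1138, 906, 42]);
translate([43, 43, 0]) cylinder(h = 643, r = 24);
translate([1095, 43, 0]) cylinder(h = 643, r = 24);
translate([43, 863, 0]) cylinder(h = 643, r = 24);
translate([1095, 863, 0]) cylinder(h = 643, r = 24);
translate([416, -346, 0]) {
  translate([0, 0, 368]) cube([306, 256, 31]);
  translate([16, 16, 0]) cylinder(h = 368, r = 16);
  translate([290, 16, 0]) cylinder(h = 368, r = 16);
  translate([16, 240, 0]) cylinder(h = 368, r = 16);
  translate([290, 240, 0]) cylinder(h = 368, r = 16);
}
translate([416, 996, 0]) {
  translate([0, 0, 368]) cube([306, 256, 31]);
  translate([16, 16, 0]) cylinder(h = 368, r = 16);
  translate([290, 16, 0]) cylinder(h = 368, r = 16);
  translate([16, 240, 0]) cylinder(h = 368, r = 16);
  translate([290, 240, 0]) cylinder(h = 368, r = 16);
}
translate([-396, 325, 0]) {
  translate([0, 0, 368]) cube([306, 256, 31]);
  translate([16, 16, 0]) cylinder(h = 368, r = 16);
  translate([290, 16, 0]) cylinder(h = 368, r = 16);
  translate([16, 240, 0]) cylinder(h = 368, r = 16);
  translate([290, 240, 0]) cylinder(h = 368, r = 16);
}
translate([91, 85, 685]) {
  cube([61, 186, 2122]);
  translate([861, 0, 0]) cube([61, 186, 2122]);
  translate([0, 0, 2122]) cube([922, 186, 92]);
}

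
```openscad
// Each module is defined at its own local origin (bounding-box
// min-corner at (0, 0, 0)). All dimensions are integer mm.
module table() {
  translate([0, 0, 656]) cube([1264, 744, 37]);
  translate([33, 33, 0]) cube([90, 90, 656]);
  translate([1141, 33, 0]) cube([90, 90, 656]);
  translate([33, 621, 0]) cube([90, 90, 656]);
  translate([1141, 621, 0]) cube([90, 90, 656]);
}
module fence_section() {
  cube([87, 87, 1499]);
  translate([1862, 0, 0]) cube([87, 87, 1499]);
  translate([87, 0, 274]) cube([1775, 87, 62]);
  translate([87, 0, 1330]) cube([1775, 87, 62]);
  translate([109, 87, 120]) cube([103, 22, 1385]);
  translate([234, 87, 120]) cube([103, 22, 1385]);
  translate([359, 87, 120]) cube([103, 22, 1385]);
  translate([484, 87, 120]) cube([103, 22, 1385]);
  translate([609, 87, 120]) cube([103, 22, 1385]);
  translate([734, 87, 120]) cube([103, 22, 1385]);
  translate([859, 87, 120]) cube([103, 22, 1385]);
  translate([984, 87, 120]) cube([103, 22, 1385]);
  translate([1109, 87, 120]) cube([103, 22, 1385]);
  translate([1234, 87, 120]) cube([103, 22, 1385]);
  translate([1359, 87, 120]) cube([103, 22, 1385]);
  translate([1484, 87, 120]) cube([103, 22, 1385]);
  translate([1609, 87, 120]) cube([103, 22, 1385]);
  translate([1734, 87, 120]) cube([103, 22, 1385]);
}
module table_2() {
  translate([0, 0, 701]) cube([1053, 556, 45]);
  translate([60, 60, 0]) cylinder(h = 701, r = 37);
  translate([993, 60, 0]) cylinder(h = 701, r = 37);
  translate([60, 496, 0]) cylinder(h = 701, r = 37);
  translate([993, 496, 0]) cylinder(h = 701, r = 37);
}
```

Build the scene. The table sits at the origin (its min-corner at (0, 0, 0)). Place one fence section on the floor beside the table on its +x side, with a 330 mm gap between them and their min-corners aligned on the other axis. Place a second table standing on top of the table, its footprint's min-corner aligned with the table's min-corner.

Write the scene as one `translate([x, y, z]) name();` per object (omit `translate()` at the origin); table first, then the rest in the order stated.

table();
translate([1594, 0, 0]) fence_section();
translate([0, 0, 693]) table_2();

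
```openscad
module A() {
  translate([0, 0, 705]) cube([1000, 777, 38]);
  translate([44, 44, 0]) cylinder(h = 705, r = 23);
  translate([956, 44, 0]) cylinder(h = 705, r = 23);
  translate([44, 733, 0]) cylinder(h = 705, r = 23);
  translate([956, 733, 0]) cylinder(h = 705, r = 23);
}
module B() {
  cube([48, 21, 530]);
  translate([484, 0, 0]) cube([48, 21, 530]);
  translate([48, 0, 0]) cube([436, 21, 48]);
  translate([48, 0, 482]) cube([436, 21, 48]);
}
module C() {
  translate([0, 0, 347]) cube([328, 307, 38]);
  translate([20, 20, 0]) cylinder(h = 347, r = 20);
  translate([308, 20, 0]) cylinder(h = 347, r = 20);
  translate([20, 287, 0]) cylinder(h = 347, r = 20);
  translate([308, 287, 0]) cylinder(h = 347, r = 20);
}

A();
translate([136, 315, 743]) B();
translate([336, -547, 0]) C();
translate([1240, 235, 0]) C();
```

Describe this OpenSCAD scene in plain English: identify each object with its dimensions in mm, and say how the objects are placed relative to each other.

A is a table: top 1000 mm (x) × 777 mm (y), 38 mm thick, upper face at z = 743 mm, on four round legs of 46 mm diameter, each leg's bounding box inset 21 mm from the nearest pair of top edges, running from z = 0 to the bottom of the top.

B is a picture frame with a 436×434 mm rectangular opening (x by z) and a uniform 48 mm border on every side. Frame depth is 21 mm along y. It is built from two vertical stiles running the full outside height and two horizontal rails spanning the gap between the stiles.

C is a four-legged stool. The seat is a 328×307×38 mm slab whose top surface is at z = 385 mm; four round legs, each 40 mm in diameter, run from the floor (z = 0) to the underside of the seat, each leg's axis is inset half a diameter from the nearest pair of seat edges (so the leg's bounding box is flush with the corner).

The picture frame is on top of the table. Two stools sit around the table at the −y, +x sides.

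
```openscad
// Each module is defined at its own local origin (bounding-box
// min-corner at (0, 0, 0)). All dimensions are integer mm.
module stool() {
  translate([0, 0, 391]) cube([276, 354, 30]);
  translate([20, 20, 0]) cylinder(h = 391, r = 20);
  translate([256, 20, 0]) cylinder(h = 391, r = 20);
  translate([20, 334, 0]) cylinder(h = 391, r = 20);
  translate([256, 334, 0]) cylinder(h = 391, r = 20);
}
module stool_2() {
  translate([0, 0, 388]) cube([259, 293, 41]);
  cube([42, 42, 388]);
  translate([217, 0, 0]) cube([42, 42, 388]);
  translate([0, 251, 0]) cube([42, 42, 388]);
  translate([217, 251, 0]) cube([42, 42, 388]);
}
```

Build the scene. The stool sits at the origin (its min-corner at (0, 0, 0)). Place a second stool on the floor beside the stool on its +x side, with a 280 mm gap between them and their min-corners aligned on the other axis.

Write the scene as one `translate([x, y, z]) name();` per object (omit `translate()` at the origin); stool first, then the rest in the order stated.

stool();
translate([556, 0, 0]) stool_2();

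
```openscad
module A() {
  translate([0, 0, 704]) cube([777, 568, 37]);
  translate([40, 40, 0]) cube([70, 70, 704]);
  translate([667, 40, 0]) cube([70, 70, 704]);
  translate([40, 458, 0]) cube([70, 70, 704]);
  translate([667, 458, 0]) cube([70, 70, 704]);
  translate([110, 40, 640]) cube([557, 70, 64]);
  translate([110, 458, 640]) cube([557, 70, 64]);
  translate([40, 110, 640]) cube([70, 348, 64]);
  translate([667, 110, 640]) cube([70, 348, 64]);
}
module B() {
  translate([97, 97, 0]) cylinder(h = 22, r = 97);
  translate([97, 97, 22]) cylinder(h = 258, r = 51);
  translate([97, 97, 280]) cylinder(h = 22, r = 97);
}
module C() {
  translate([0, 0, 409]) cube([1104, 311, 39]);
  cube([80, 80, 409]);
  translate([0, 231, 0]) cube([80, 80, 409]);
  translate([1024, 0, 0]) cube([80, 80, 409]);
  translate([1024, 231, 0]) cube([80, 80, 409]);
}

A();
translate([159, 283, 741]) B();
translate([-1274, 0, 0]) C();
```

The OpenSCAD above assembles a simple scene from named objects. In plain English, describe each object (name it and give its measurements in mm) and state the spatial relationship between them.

A is a rectangular dining table. The top is 777×568×37 mm with its upper surface at z = 741 mm. It stands on four 70×70 mm square legs, each inset 40 mm from the nearest pair of top edges, running from the floor to the underside of the top. Four apron rails, 70 mm thick and 64 mm tall, run between adjacent legs with their top edges flush with the underside of the top and their outer faces flush with the legs' outer faces.

B is a spool: two coaxial disc flanges of radius 97 mm and thickness 22 mm, joined by a core cylinder of radius 51 mm and height 258 mm. The lower flange rests on z = 0 and the three cylinders share a vertical axis.

C is a bench: a 1104×311 mm seat slab, 39 mm thick, top at z = 448 mm, on four 80×80 mm square legs flush with the seat corners and standing on z = 0.

The spool is on top of the table. The bench is on the floor beside the table on its −x side.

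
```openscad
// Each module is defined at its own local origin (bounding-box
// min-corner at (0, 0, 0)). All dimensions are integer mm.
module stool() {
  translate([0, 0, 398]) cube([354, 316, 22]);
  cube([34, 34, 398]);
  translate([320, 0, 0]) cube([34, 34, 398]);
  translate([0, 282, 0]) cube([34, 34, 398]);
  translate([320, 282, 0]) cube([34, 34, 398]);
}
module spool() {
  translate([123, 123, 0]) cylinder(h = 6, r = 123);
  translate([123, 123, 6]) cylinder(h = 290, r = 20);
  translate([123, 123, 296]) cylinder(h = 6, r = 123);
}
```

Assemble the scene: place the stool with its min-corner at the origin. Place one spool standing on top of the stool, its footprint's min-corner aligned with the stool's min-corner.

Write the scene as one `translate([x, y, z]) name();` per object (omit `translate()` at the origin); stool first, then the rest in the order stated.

stool();
translate([0, 0, 420]) spool();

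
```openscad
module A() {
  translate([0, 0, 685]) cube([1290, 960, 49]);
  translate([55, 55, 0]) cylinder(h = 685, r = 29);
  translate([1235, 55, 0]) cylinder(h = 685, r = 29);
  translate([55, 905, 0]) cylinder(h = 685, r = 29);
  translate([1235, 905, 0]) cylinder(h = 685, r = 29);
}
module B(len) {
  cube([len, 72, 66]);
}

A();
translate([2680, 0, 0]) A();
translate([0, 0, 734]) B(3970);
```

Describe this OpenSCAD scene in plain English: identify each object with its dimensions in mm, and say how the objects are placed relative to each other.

A is a table: top 1290 mm (x) × 960 mm (y), 49 mm thick, upper face at z = 734 mm, on four round legs of 58 mm diameter, each leg's bounding box inset 26 mm from the nearest pair of top edges, running from z = 0 to the bottom of the top.

B is a rectangular beam 3970 mm long (x), 72 mm deep (y), 66 mm thick (z).

The beam spans the tops of two tables placed 1390 mm apart, resting at z = 734 mm.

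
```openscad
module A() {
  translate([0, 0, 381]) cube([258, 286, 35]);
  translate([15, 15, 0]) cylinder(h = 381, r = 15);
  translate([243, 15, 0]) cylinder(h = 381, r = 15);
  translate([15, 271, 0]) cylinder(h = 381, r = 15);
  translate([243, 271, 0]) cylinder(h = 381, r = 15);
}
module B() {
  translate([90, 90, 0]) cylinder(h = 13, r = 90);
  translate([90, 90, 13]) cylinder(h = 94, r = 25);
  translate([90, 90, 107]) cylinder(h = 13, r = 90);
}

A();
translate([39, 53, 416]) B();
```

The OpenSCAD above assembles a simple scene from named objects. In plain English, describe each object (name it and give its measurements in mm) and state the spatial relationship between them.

A is a four-legged stool. The seat is 258×286 mm, 35 mm thick, top at z = 416 mm. It stands on four round legs, each 30 mm in diameter, from z = 0 to the seat underside, each leg's axis is inset half a diameter from the nearest pair of seat edges (so the leg's bounding box is flush with the corner).

B is a spool: two coaxial disc flanges of radius 90 mm and thickness 13 mm, joined by a core cylinder of radius 25 mm and height 94 mm. The lower flange rests on z = 0 and the three cylinders share a vertical axis.

The spool is on top of the stool, centred.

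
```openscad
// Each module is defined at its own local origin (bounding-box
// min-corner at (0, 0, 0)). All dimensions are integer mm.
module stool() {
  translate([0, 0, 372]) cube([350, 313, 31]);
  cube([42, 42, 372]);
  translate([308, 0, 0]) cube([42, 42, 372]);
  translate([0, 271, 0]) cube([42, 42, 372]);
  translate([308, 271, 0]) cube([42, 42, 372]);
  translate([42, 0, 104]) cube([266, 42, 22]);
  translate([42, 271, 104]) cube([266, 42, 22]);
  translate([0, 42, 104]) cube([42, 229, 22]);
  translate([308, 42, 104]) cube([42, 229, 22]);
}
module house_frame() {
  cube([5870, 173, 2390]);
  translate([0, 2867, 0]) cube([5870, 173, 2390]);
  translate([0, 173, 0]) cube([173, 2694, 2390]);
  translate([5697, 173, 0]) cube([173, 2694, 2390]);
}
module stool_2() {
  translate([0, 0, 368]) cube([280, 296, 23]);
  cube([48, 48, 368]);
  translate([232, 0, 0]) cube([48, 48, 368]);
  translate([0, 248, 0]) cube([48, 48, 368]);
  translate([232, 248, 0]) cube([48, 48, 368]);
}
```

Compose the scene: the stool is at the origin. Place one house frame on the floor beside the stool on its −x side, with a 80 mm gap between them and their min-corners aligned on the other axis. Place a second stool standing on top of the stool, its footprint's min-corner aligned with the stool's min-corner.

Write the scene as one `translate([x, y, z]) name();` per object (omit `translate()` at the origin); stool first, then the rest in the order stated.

stool();
translate([-5950, 0, 0]) house_frame();
translate([0, 0, 403]) stool_2();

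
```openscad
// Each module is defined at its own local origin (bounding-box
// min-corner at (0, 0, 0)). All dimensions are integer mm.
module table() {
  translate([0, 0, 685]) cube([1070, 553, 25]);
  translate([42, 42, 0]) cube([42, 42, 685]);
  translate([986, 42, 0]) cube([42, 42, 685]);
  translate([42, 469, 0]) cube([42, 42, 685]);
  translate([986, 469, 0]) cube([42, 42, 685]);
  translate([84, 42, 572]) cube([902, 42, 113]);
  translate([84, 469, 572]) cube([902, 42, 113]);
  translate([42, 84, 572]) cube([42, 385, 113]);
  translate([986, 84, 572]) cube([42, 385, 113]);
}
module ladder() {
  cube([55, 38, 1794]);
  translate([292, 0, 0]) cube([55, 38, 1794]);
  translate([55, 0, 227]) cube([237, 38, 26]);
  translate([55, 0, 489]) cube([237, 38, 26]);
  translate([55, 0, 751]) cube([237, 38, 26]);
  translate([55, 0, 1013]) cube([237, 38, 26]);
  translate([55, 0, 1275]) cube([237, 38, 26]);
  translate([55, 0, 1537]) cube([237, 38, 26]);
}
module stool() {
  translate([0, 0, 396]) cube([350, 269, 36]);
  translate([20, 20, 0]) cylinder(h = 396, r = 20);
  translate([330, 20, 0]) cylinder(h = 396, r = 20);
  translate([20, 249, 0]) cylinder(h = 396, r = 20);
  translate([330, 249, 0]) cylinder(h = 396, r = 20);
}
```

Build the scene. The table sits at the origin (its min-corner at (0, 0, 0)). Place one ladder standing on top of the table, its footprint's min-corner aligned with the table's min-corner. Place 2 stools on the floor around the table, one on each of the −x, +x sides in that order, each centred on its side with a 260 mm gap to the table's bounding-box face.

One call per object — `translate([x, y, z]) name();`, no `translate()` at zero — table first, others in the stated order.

table();
translate([0, 0, 710]) ladder();
translate([-610, 142, 0]) stool();
translate([1330, 142, 0]) stool();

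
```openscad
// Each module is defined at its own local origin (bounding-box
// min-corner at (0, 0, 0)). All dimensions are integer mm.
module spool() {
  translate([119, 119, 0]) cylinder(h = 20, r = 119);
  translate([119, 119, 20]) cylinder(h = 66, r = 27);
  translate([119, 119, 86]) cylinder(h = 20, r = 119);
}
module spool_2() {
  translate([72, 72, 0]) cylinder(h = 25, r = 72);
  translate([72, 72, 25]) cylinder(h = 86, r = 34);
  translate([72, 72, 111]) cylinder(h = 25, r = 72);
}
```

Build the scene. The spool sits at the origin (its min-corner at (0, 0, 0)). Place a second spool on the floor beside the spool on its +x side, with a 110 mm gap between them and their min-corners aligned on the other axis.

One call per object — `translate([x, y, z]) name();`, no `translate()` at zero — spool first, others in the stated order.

spool();
translate([348, 0, 0]) spool_2();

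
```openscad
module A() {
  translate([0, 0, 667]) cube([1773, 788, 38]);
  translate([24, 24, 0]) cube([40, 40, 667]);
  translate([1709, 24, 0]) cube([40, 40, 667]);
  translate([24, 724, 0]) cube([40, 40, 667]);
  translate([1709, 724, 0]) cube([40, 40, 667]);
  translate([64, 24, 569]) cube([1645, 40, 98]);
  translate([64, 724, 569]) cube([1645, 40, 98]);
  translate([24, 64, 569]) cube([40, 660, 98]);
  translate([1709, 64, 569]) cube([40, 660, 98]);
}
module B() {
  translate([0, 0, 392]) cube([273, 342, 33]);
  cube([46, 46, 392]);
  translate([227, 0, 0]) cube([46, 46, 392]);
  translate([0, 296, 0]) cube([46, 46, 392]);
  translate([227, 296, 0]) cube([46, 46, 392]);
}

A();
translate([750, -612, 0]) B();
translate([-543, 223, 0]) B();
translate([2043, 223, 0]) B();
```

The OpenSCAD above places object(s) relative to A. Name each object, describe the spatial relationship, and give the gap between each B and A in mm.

A is a table. B is a stool. Three stools sit around the table at the −y, −x, +x sides. The gap between each stool and the table is 270 mm.

Each stool's nearest face is 270 mm from the table's bounding box.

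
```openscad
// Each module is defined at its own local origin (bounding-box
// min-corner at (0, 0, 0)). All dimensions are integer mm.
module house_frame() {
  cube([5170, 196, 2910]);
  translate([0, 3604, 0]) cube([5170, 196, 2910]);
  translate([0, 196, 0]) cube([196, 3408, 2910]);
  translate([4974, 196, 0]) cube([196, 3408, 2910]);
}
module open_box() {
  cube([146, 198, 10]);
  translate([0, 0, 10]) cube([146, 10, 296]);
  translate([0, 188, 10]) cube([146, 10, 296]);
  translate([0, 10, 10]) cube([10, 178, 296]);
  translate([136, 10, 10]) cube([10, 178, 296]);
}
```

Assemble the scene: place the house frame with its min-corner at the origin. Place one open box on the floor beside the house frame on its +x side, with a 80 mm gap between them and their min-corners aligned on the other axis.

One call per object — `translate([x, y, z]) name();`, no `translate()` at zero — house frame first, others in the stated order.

house_frame();
translate([5250, 0, 0]) open_box();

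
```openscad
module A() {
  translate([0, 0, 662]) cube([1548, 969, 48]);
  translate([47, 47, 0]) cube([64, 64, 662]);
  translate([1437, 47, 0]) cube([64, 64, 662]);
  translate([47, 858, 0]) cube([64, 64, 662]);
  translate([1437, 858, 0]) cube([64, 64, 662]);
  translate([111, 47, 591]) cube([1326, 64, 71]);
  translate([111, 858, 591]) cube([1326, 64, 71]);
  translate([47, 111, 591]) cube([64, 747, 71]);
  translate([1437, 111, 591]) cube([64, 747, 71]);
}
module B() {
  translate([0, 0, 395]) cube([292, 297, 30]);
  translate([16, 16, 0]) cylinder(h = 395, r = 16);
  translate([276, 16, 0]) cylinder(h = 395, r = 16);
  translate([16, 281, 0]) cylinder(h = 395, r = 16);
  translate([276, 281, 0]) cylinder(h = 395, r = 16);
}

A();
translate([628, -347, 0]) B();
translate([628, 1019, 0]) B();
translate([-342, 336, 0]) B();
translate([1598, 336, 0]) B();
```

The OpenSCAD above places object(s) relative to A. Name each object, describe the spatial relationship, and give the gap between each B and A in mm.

Each stool's nearest face is 50 mm from the table's bounding box.

A is a table. B is a stool. Four stools sit around the table at the −y, +y, −x, +x sides. The gap between each stool and the table is 50 mm.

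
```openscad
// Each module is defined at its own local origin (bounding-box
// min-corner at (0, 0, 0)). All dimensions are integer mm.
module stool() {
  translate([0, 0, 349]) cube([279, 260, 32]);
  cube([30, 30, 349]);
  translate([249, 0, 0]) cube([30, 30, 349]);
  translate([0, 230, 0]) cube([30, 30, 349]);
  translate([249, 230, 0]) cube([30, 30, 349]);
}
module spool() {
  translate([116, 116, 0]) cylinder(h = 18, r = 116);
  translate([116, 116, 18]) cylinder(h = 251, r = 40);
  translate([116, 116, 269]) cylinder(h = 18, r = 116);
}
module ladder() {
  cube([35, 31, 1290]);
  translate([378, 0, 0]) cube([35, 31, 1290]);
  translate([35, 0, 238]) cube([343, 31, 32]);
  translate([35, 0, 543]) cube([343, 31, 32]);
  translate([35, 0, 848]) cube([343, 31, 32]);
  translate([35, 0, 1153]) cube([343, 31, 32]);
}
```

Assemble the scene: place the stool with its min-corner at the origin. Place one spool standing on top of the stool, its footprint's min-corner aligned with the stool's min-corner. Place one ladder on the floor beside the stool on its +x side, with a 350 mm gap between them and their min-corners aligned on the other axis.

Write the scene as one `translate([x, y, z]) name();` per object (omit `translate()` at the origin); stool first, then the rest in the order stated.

stool();
translate([0, 0, 381]) spool();
translate([629, 0, 0]) ladder();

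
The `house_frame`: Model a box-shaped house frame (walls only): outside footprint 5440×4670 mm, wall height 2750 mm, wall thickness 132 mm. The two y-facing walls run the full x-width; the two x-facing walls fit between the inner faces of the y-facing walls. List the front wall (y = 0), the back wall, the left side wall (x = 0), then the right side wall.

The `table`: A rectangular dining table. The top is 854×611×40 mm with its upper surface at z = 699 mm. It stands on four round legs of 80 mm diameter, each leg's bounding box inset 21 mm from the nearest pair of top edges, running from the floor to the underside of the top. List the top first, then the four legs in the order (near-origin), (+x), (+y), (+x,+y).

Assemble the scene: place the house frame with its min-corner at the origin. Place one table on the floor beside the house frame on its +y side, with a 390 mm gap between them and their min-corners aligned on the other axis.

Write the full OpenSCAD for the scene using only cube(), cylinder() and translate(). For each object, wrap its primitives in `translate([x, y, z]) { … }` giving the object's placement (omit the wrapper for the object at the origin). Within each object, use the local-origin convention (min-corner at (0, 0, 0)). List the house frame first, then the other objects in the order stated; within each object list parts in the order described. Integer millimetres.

cube([5440, 132, 2750]);
translate([0, 4538, 0]) cube([5440, 132, 2750]);
translate([0, 132, 0]) cube([132, 4406, 2750]);
translate([5308, 132, 0]) cube([132, 4406, 2750]);
translate([0, 5060, 0]) {
  translate([0, 0, 659]) cube([854, 611, 40]);
  translate([61, 61, 0]) cylinder(h = 659, r = 40);
  translate([793, 61, 0]) cylinder(h = 659, r = 40);
  translate([61, 550, 0]) cylinder(h = 659, r = 40);
  translate([793, 550, 0]) cylinder(h = 659, r = 40);
}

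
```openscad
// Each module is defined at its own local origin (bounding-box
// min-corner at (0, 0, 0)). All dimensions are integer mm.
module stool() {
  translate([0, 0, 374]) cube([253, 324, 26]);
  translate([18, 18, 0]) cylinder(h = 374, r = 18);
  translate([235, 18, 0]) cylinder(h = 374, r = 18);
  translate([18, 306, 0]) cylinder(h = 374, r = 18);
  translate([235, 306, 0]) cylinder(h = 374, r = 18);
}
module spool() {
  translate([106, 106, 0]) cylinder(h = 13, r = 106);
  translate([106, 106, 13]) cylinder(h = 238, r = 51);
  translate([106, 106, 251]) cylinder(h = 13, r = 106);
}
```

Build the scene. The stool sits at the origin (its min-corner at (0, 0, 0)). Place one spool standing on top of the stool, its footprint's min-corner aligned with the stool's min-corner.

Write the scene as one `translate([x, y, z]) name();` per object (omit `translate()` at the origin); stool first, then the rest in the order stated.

stool();
translate([0, 0, 400]) spool();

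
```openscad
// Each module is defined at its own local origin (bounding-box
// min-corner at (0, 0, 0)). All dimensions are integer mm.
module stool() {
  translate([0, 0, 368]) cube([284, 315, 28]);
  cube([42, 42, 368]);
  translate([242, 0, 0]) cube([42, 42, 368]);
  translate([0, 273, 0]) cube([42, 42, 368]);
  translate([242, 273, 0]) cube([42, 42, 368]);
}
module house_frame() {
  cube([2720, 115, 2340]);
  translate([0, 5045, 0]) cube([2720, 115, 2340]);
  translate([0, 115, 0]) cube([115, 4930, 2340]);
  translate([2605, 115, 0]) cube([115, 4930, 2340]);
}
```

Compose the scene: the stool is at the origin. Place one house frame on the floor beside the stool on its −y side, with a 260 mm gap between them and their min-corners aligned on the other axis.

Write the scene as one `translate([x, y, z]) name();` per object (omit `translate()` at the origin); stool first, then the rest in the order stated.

stool();
translate([0, -5420, 0]) house_frame();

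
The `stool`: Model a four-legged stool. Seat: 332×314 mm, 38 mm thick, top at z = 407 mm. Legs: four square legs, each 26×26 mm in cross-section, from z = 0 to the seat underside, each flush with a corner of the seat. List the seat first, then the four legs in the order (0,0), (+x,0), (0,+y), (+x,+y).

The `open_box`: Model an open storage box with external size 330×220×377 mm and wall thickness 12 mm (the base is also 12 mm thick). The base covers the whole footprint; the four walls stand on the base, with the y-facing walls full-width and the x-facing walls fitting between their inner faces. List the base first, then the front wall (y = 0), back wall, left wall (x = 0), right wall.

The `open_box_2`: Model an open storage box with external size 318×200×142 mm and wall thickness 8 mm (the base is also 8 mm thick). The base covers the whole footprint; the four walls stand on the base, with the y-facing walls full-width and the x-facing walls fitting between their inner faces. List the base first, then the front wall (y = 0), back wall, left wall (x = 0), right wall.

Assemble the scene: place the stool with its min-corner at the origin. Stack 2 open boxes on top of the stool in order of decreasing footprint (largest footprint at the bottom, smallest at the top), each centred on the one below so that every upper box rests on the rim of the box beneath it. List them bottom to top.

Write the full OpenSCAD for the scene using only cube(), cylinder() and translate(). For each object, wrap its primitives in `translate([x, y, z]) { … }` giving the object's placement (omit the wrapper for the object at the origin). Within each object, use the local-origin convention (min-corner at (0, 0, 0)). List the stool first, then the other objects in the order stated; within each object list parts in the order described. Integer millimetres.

translate([0, 0, 369]) cube([332, 314, 38]);
cube([26, 26, 369]);
translate([306, 0, 0]) cube([26, 26, 369]);
translate([0, 288, 0]) cube([26, 26, 369]);
translate([306, 288, 0]) cube([26, 26, 369]);
translate([1, 47, 407]) {
  cube([330, 220, 12]);
  translate([0, 0, 12]) cube([330, 12, 365]);
  translate([0, 208, 12]) cube([330, 12, 365]);
  translate([0, 12, 12]) cube([12, 196, 365]);
  translate([318, 12, 12]) cube([12, 196, 365]);
}
translate([7, 57, 784]) {
  cube([318, 200, 8]);
  translate([0, 0, 8]) cube([318, 8, 134]);
  translate([0, 192, 8]) cube([318, 8, 134]);
  translate([0, 8, 8]) cube([8, 184, 134]);
  translate([310, 8, 8]) cube([8, 184, 134]);
}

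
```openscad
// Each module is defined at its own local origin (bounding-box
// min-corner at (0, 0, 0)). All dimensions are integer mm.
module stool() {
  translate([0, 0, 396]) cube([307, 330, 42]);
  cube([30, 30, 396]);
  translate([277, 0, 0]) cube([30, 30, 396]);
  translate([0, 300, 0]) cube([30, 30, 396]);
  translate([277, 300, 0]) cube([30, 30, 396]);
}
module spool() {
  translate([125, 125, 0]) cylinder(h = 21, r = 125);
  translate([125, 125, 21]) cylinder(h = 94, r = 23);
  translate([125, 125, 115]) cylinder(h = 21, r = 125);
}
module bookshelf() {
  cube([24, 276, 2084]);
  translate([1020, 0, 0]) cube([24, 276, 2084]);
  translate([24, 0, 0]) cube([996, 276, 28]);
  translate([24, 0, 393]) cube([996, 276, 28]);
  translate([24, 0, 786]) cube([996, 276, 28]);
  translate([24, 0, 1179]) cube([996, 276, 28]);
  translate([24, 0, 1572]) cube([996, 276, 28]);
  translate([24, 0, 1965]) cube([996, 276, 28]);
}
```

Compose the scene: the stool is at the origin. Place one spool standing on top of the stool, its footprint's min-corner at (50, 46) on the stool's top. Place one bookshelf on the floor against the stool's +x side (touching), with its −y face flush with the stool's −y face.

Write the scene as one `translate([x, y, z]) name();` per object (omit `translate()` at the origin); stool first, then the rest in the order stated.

stool();
translate([50, 46, 438]) spool();
translate([307, 0, 0]) bookshelf();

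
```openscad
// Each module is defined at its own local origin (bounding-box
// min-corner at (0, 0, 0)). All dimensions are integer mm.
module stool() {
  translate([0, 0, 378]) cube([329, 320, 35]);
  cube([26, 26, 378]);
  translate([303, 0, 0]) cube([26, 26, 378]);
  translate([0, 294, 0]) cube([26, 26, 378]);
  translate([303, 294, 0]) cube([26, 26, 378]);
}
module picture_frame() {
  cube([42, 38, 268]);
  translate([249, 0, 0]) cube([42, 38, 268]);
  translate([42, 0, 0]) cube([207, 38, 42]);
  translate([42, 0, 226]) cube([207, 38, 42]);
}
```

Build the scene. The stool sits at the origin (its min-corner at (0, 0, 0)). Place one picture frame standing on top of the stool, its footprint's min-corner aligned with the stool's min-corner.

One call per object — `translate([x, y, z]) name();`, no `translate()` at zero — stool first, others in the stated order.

stool();
translate([0, 0, 413]) picture_frame();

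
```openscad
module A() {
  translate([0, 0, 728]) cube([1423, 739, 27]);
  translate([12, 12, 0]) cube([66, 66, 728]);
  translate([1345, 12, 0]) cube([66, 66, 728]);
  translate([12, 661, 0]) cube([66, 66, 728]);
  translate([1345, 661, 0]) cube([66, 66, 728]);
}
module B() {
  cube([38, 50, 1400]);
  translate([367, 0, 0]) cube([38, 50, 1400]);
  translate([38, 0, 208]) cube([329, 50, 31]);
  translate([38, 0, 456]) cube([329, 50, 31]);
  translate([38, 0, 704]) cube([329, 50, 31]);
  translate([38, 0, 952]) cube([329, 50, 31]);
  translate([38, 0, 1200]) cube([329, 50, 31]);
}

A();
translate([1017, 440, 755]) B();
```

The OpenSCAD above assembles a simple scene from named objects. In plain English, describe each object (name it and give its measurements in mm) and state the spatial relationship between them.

A is a table: top 1423 mm (x) × 739 mm (y), 27 mm thick, upper face at z = 755 mm, on four 66×66 mm square legs, each inset 12 mm from the nearest pair of top edges, running from z = 0 to the bottom of the top.

B is a wooden ladder with two side rails of 38×50 mm section and 1400 mm height, set 405 mm apart overall. Between them run 5 rectangular rungs (50 mm deep, 31 mm thick), front faces flush with the rails' −y face. The bottom of the first rung is 208 mm above the floor and each subsequent rung is 248 mm higher than the one below.

The ladder is on top of the table.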